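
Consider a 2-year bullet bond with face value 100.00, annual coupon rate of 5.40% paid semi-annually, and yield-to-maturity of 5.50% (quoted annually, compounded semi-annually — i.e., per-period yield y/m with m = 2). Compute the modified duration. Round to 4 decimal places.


Coupon per period c = face * coupon_rate / m = 2.700000
Periods per year m = 2; per-period yield y/m = 0.027500
Number of cashflows N = 4
Cashflows (t years, CF_t, discount factor 1/(1+y/m)^(m*t), PV):
  t = 0.5000: CF_t = 2.700000, DF = 0.973236, PV = 2.627737
  t = 1.0000: CF_t = 2.700000, DF = 0.947188, PV = 2.557408
  t = 1.5000: CF_t = 2.700000, DF = 0.921838, PV = 2.488962
  t = 2.0000: CF_t = 102.700000, DF = 0.897166, PV = 92.138921
Price P = sum_t PV_t = 99.813029
First compute Macaulay numerator sum_t t * PV_t:
  t * PV_t at t = 0.5000: 1.313869
  t * PV_t at t = 1.0000: 2.557408
  t * PV_t at t = 1.5000: 3.733443
  t * PV_t at t = 2.0000: 184.277842
Macaulay duration D = 191.882562 / 99.813029 = 1.922420
Modified duration = D / (1 + y/m) = 1.922420 / (1 + 0.027500) = 1.870968

Answer: Modified duration = 1.8710


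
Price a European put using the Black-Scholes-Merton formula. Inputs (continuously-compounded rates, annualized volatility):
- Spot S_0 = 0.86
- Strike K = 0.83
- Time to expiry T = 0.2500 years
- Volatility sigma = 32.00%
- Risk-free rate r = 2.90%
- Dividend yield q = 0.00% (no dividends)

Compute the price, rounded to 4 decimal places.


d1 = (ln(S/K) + (r - q + 0.5*sigma^2) * T) / (sigma * sqrt(T)) = 0.34722930
d2 = d1 - sigma * sqrt(T) = 0.18722930
exp(-rT) = 0.99277622; exp(-qT) = 1.00000000
P = K * exp(-rT) * N(-d2) - S_0 * exp(-qT) * N(-d1)
N(-d1) = 0.36420953; N(-d2) = 0.42574043
P = 0.8300 * 0.99277622 * 0.42574043 - 0.8600 * 1.00000000 * 0.36420953 = 0.0376

Answer: Price = 0.0376


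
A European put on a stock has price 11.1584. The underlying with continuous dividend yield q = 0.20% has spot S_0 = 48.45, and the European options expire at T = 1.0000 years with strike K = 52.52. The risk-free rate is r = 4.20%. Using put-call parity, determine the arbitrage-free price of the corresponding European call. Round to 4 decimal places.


Put-call parity: C - P = S_0 * exp(-qT) - K * exp(-rT).
S_0 * exp(-qT) = 48.4500 * 0.99800200 = 48.35319684
K * exp(-rT) = 52.5200 * 0.95886978 = 50.35984088
C = P + S*exp(-qT) - K*exp(-rT)
C = 11.1584 + 48.35319684 - 50.35984088 = 9.1518

Answer: Call price = 9.1518


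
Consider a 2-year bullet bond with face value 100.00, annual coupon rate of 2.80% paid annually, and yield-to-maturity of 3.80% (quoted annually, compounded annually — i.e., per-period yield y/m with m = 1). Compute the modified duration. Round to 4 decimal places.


Coupon per period c = face * coupon_rate / m = 2.800000
Periods per year m = 1; per-period yield y/m = 0.038000
Number of cashflows N = 2
Cashflows (t years, CF_t, discount factor 1/(1+y/m)^(m*t), PV):
  t = 1.0000: CF_t = 2.800000, DF = 0.963391, PV = 2.697495
  t = 2.0000: CF_t = 102.800000, DF = 0.928122, PV = 95.410991
Price P = sum_t PV_t = 98.108486
First compute Macaulay numerator sum_t t * PV_t:
  t * PV_t at t = 1.0000: 2.697495
  t * PV_t at t = 2.0000: 190.821982
Macaulay duration D = 193.519478 / 98.108486 = 1.972505
Modified duration = D / (1 + y/m) = 1.972505 / (1 + 0.038000) = 1.900294

Answer: Modified duration = 1.9003


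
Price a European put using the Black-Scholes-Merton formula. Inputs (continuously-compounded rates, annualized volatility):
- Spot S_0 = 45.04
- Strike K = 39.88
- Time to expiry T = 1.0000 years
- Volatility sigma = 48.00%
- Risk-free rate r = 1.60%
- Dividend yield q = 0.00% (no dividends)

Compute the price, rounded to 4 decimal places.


Answer: Price = 5.4166

Derivation:
d1 = (ln(S/K) + (r - q + 0.5*sigma^2) * T) / (sigma * sqrt(T)) = 0.52682508
d2 = d1 - sigma * sqrt(T) = 0.04682508
exp(-rT) = 0.98412732; exp(-qT) = 1.00000000
P = K * exp(-rT) * N(-d2) - S_0 * exp(-qT) * N(-d1)
N(-d1) = 0.29915753; N(-d2) = 0.48132632
P = 39.8800 * 0.98412732 * 0.48132632 - 45.0400 * 1.00000000 * 0.29915753 = 5.4166


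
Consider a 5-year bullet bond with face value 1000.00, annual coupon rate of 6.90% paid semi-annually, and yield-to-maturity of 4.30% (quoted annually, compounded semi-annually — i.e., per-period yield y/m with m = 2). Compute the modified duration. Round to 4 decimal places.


Answer: Modified duration = 4.2642

Derivation:
Coupon per period c = face * coupon_rate / m = 34.500000
Periods per year m = 2; per-period yield y/m = 0.021500
Number of cashflows N = 10
Cashflows (t years, CF_t, discount factor 1/(1+y/m)^(m*t), PV):
  t = 0.5000: CF_t = 34.500000, DF = 0.978953, PV = 33.773862
  t = 1.0000: CF_t = 34.500000, DF = 0.958348, PV = 33.063007
  t = 1.5000: CF_t = 34.500000, DF = 0.938177, PV = 32.367114
  t = 2.0000: CF_t = 34.500000, DF = 0.918431, PV = 31.685868
  t = 2.5000: CF_t = 34.500000, DF = 0.899100, PV = 31.018961
  t = 3.0000: CF_t = 34.500000, DF = 0.880177, PV = 30.366090
  t = 3.5000: CF_t = 34.500000, DF = 0.861651, PV = 29.726960
  t = 4.0000: CF_t = 34.500000, DF = 0.843515, PV = 29.101282
  t = 4.5000: CF_t = 34.500000, DF = 0.825762, PV = 28.488774
  t = 5.0000: CF_t = 1034.500000, DF = 0.808381, PV = 836.270516
Price P = sum_t PV_t = 1115.862434
First compute Macaulay numerator sum_t t * PV_t:
  t * PV_t at t = 0.5000: 16.886931
  t * PV_t at t = 1.0000: 33.063007
  t * PV_t at t = 1.5000: 48.550672
  t * PV_t at t = 2.0000: 63.371736
  t * PV_t at t = 2.5000: 77.547401
  t * PV_t at t = 3.0000: 91.098269
  t * PV_t at t = 3.5000: 104.044360
  t * PV_t at t = 4.0000: 116.405130
  t * PV_t at t = 4.5000: 128.199482
  t * PV_t at t = 5.0000: 4181.352580
Macaulay duration D = 4860.519568 / 1115.862434 = 4.355841
Modified duration = D / (1 + y/m) = 4.355841 / (1 + 0.021500) = 4.264162


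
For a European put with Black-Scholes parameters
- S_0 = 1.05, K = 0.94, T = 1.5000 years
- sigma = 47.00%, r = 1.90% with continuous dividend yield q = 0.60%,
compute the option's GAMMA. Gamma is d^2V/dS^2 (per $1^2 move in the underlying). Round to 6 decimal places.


Answer: Gamma = 0.573208

Derivation:
d1 = 0.5139421536; d2 = -0.0616879360
phi(d1) = 0.3495856084; exp(-qT) = 0.9910403788; exp(-rT) = 0.9719022941
Gamma = exp(-qT) * phi(d1) / (S * sigma * sqrt(T)) = 0.9910403788 * 0.3495856084 / (1.0500 * 0.4700 * 1.2247448714) = 0.573208


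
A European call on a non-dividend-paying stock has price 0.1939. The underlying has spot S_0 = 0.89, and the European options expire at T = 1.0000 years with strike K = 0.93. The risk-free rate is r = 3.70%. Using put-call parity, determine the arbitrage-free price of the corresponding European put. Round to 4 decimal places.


Answer: Put price = 0.2001

Derivation:
Put-call parity: C - P = S_0 * exp(-qT) - K * exp(-rT).
S_0 * exp(-qT) = 0.8900 * 1.00000000 = 0.89000000
K * exp(-rT) = 0.9300 * 0.96367614 = 0.89621881
P = C - S*exp(-qT) + K*exp(-rT)
P = 0.1939 - 0.89000000 + 0.89621881 = 0.2001


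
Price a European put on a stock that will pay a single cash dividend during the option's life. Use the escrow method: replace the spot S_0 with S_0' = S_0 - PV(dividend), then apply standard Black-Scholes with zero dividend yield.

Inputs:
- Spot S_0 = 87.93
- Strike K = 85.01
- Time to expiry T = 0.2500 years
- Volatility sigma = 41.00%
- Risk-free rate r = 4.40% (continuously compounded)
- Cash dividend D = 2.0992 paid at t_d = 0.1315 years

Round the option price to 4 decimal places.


Answer: Price = 6.0902

Derivation:
PV(D) = D * exp(-r * t_d) = 2.0992 * 0.99423071 = 2.08708910
S_0' = S_0 - PV(D) = 87.9300 - 2.08708910 = 85.84291090
d1 = (ln(S_0'/K) + (r + sigma^2/2)*T) / (sigma*sqrt(T)) = 0.20372006
d2 = d1 - sigma*sqrt(T) = -0.00127994
exp(-rT) = 0.98906028
N(-d1) = 0.41928613; N(-d2) = 0.50051062
P = K * exp(-rT) * N(-d2) - S_0' * N(-d1) = 85.0100 * 0.98906028 * 0.50051062 - 85.84291090 * 0.41928613 = 6.0902


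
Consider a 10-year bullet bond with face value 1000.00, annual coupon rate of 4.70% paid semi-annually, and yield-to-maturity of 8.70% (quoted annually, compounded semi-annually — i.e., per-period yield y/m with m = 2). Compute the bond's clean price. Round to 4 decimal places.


Answer: Price = 736.4266

Derivation:
Coupon per period c = face * coupon_rate / m = 23.500000
Periods per year m = 2; per-period yield y/m = 0.043500
Number of cashflows N = 20
Cashflows (t years, CF_t, discount factor 1/(1+y/m)^(m*t), PV):
  t = 0.5000: CF_t = 23.500000, DF = 0.958313, PV = 22.520364
  t = 1.0000: CF_t = 23.500000, DF = 0.918365, PV = 21.581566
  t = 1.5000: CF_t = 23.500000, DF = 0.880081, PV = 20.681903
  t = 2.0000: CF_t = 23.500000, DF = 0.843393, PV = 19.819744
  t = 2.5000: CF_t = 23.500000, DF = 0.808235, PV = 18.993526
  t = 3.0000: CF_t = 23.500000, DF = 0.774543, PV = 18.201750
  t = 3.5000: CF_t = 23.500000, DF = 0.742254, PV = 17.442980
  t = 4.0000: CF_t = 23.500000, DF = 0.711312, PV = 16.715841
  t = 4.5000: CF_t = 23.500000, DF = 0.681660, PV = 16.019014
  t = 5.0000: CF_t = 23.500000, DF = 0.653244, PV = 15.351235
  t = 5.5000: CF_t = 23.500000, DF = 0.626013, PV = 14.711294
  t = 6.0000: CF_t = 23.500000, DF = 0.599916, PV = 14.098030
  t = 6.5000: CF_t = 23.500000, DF = 0.574908, PV = 13.510330
  t = 7.0000: CF_t = 23.500000, DF = 0.550942, PV = 12.947130
  t = 7.5000: CF_t = 23.500000, DF = 0.527975, PV = 12.407408
  t = 8.0000: CF_t = 23.500000, DF = 0.505965, PV = 11.890185
  t = 8.5000: CF_t = 23.500000, DF = 0.484873, PV = 11.394523
  t = 9.0000: CF_t = 23.500000, DF = 0.464661, PV = 10.919524
  t = 9.5000: CF_t = 23.500000, DF = 0.445290, PV = 10.464326
  t = 10.0000: CF_t = 1023.500000, DF = 0.426728, PV = 436.755899
Price P = sum_t PV_t = 736.426573


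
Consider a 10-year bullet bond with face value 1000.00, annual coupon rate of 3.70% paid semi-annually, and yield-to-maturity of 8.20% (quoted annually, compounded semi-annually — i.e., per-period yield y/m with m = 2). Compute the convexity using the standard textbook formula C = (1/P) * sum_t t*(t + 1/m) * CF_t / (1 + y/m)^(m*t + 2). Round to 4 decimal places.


Coupon per period c = face * coupon_rate / m = 18.500000
Periods per year m = 2; per-period yield y/m = 0.041000
Number of cashflows N = 20
Cashflows (t years, CF_t, discount factor 1/(1+y/m)^(m*t), PV):
  t = 0.5000: CF_t = 18.500000, DF = 0.960615, PV = 17.771374
  t = 1.0000: CF_t = 18.500000, DF = 0.922781, PV = 17.071444
  t = 1.5000: CF_t = 18.500000, DF = 0.886437, PV = 16.399082
  t = 2.0000: CF_t = 18.500000, DF = 0.851524, PV = 15.753201
  t = 2.5000: CF_t = 18.500000, DF = 0.817987, PV = 15.132758
  t = 3.0000: CF_t = 18.500000, DF = 0.785770, PV = 14.536751
  t = 3.5000: CF_t = 18.500000, DF = 0.754823, PV = 13.964218
  t = 4.0000: CF_t = 18.500000, DF = 0.725094, PV = 13.414234
  t = 4.5000: CF_t = 18.500000, DF = 0.696536, PV = 12.885912
  t = 5.0000: CF_t = 18.500000, DF = 0.669103, PV = 12.378398
  t = 5.5000: CF_t = 18.500000, DF = 0.642750, PV = 11.890872
  t = 6.0000: CF_t = 18.500000, DF = 0.617435, PV = 11.422548
  t = 6.5000: CF_t = 18.500000, DF = 0.593117, PV = 10.972668
  t = 7.0000: CF_t = 18.500000, DF = 0.569757, PV = 10.540507
  t = 7.5000: CF_t = 18.500000, DF = 0.547317, PV = 10.125367
  t = 8.0000: CF_t = 18.500000, DF = 0.525761, PV = 9.726578
  t = 8.5000: CF_t = 18.500000, DF = 0.505054, PV = 9.343494
  t = 9.0000: CF_t = 18.500000, DF = 0.485162, PV = 8.975499
  t = 9.5000: CF_t = 18.500000, DF = 0.466054, PV = 8.621997
  t = 10.0000: CF_t = 1018.500000, DF = 0.447698, PV = 455.980681
Price P = sum_t PV_t = 696.907584
Convexity numerator sum_t t*(t + 1/m) * CF_t / (1+y/m)^(m*t + 2):
  t = 0.5000: term = 8.199541
  t = 1.0000: term = 23.629801
  t = 1.5000: term = 45.398273
  t = 2.0000: term = 72.683755
  t = 2.5000: term = 104.731635
  t = 3.0000: term = 140.849462
  t = 3.5000: term = 180.402769
  t = 4.0000: term = 222.811159
  t = 4.5000: term = 267.544620
  t = 5.0000: term = 314.120057
  t = 5.5000: term = 362.098049
  t = 6.0000: term = 411.079786
  t = 6.5000: term = 460.704212
  t = 7.0000: term = 510.645324
  t = 7.5000: term = 560.609660
  t = 8.0000: term = 610.333924
  t = 8.5000: term = 659.582771
  t = 9.0000: term = 708.146728
  t = 9.5000: term = 755.840248
  t = 10.0000: term = 44180.871986
Convexity = (1/P) * sum = 50600.283761 / 696.907584 = 72.606878

Answer: Convexity = 72.6069


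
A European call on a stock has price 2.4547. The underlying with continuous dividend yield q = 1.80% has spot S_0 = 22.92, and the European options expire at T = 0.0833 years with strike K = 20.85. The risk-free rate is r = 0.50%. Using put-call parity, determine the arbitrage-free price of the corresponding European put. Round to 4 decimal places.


Put-call parity: C - P = S_0 * exp(-qT) - K * exp(-rT).
S_0 * exp(-qT) = 22.9200 * 0.99850172 = 22.88565950
K * exp(-rT) = 20.8500 * 0.99958359 = 20.84131778
P = C - S*exp(-qT) + K*exp(-rT)
P = 2.4547 - 22.88565950 + 20.84131778 = 0.4104

Answer: Put price = 0.4104


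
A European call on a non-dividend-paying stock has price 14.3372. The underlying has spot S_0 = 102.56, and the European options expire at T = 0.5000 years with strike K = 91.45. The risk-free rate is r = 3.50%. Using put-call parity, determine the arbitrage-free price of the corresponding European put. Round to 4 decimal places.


Answer: Put price = 1.6407

Derivation:
Put-call parity: C - P = S_0 * exp(-qT) - K * exp(-rT).
S_0 * exp(-qT) = 102.5600 * 1.00000000 = 102.56000000
K * exp(-rT) = 91.4500 * 0.98265224 = 89.86354695
P = C - S*exp(-qT) + K*exp(-rT)
P = 14.3372 - 102.56000000 + 89.86354695 = 1.6407


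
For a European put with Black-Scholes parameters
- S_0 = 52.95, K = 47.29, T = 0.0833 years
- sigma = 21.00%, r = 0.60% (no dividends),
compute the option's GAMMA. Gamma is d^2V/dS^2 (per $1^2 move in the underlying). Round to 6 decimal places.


Answer: Gamma = 0.020300

Derivation:
d1 = 1.9037525420; d2 = 1.8431428893
phi(d1) = 0.0651491903; exp(-qT) = 1.0000000000; exp(-rT) = 0.9995003249
Gamma = exp(-qT) * phi(d1) / (S * sigma * sqrt(T)) = 1.0000000000 * 0.0651491903 / (52.9500 * 0.2100 * 0.2886173938) = 0.020300


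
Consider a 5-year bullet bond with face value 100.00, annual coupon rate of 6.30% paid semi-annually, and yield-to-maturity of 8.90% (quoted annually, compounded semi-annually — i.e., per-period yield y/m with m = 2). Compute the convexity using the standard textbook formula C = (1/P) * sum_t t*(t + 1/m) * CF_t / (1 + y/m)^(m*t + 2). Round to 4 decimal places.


Coupon per period c = face * coupon_rate / m = 3.150000
Periods per year m = 2; per-period yield y/m = 0.044500
Number of cashflows N = 10
Cashflows (t years, CF_t, discount factor 1/(1+y/m)^(m*t), PV):
  t = 0.5000: CF_t = 3.150000, DF = 0.957396, PV = 3.015797
  t = 1.0000: CF_t = 3.150000, DF = 0.916607, PV = 2.887312
  t = 1.5000: CF_t = 3.150000, DF = 0.877556, PV = 2.764300
  t = 2.0000: CF_t = 3.150000, DF = 0.840168, PV = 2.646530
  t = 2.5000: CF_t = 3.150000, DF = 0.804374, PV = 2.533777
  t = 3.0000: CF_t = 3.150000, DF = 0.770104, PV = 2.425827
  t = 3.5000: CF_t = 3.150000, DF = 0.737294, PV = 2.322477
  t = 4.0000: CF_t = 3.150000, DF = 0.705883, PV = 2.223530
  t = 4.5000: CF_t = 3.150000, DF = 0.675809, PV = 2.128798
  t = 5.0000: CF_t = 103.150000, DF = 0.647017, PV = 66.739783
Price P = sum_t PV_t = 89.688131
Convexity numerator sum_t t*(t + 1/m) * CF_t / (1+y/m)^(m*t + 2):
  t = 0.5000: term = 1.382150
  t = 1.0000: term = 3.969795
  t = 1.5000: term = 7.601330
  t = 2.0000: term = 12.129137
  t = 2.5000: term = 17.418578
  t = 3.0000: term = 23.347065
  t = 3.5000: term = 29.803179
  t = 4.0000: term = 36.685853
  t = 4.5000: term = 43.903605
  t = 5.0000: term = 1682.288958
Convexity = (1/P) * sum = 1858.529650 / 89.688131 = 20.722136

Answer: Convexity = 20.7221


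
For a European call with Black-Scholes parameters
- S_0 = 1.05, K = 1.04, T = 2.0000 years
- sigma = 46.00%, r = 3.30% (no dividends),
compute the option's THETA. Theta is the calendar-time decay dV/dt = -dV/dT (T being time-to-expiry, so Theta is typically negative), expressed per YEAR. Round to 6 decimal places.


Answer: Theta = -0.075205

Derivation:
d1 = 0.4414336221; d2 = -0.2091046166
phi(d1) = 0.3619061501; exp(-qT) = 1.0000000000; exp(-rT) = 0.9361308643
Theta = -S*exp(-qT)*phi(d1)*sigma/(2*sqrt(T)) - r*K*exp(-rT)*N(d2) + q*S*exp(-qT)*N(d1)
N(d1) = 0.6705504470; N(d2) = 0.4171832854; sqrt(T) = 1.4142135624
Term 1 = -1.0500 * 1.0000000000 * 0.3619061501 * 0.4600 / (2 * 1.4142135624) = -0.0618013697
Term 2 = -0.0330 * 1.0400 * 0.9361308643 * 0.4171832854 = -0.0134032693
Term 3 = 0 (no dividend yield, q = 0)
Theta = -0.0618013697 + (-0.0134032693) + (0.0000000000) = -0.075205


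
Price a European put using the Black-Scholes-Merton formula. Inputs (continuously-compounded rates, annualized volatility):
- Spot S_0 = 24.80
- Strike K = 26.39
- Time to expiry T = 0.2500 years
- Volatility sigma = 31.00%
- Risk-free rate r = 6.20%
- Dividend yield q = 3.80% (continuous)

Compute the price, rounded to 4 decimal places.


d1 = (ln(S/K) + (r - q + 0.5*sigma^2) * T) / (sigma * sqrt(T)) = -0.28470321
d2 = d1 - sigma * sqrt(T) = -0.43970321
exp(-rT) = 0.98461951; exp(-qT) = 0.99054498
P = K * exp(-rT) * N(-d2) - S_0 * exp(-qT) * N(-d1)
N(-d1) = 0.61206423; N(-d2) = 0.66992396
P = 26.3900 * 0.98461951 * 0.66992396 - 24.8000 * 0.99054498 * 0.61206423 = 2.3717

Answer: Price = 2.3717


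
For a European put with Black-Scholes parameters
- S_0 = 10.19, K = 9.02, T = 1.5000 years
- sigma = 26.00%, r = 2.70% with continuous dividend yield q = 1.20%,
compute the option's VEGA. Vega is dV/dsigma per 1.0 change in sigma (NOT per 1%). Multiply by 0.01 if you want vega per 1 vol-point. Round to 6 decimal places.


Answer: Vega = 4.052720

Derivation:
d1 = 0.6128827874; d2 = 0.2944491208
phi(d1) = 0.3306313770; exp(-qT) = 0.9821610324; exp(-rT) = 0.9603091645
Vega = S * exp(-qT) * phi(d1) * sqrt(T) = 10.1900 * 0.9821610324 * 0.3306313770 * 1.2247448714 = 4.052720


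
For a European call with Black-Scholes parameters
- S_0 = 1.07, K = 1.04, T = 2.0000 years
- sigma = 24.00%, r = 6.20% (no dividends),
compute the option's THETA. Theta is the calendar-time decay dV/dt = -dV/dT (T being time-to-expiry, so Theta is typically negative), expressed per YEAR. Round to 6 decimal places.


Answer: Theta = -0.064657

Derivation:
d1 = 0.6188302015; d2 = 0.2794189466
phi(d1) = 0.3294225709; exp(-qT) = 1.0000000000; exp(-rT) = 0.8833798409
Theta = -S*exp(-qT)*phi(d1)*sigma/(2*sqrt(T)) - r*K*exp(-rT)*N(d2) + q*S*exp(-qT)*N(d1)
N(d1) = 0.7319858881; N(d2) = 0.6100383337; sqrt(T) = 1.4142135624
Term 1 = -1.0700 * 1.0000000000 * 0.3294225709 * 0.2400 / (2 * 1.4142135624) = -0.0299091023
Term 2 = -0.0620 * 1.0400 * 0.8833798409 * 0.6100383337 = -0.0347479861
Term 3 = 0 (no dividend yield, q = 0)
Theta = -0.0299091023 + (-0.0347479861) + (0.0000000000) = -0.064657


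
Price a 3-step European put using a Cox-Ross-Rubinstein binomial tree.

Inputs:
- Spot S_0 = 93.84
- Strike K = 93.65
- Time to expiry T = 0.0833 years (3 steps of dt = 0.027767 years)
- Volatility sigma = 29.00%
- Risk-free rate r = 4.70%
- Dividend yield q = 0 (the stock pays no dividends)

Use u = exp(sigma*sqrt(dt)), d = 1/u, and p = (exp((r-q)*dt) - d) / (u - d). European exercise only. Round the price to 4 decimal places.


dt = T/N = 0.027767
u = exp(sigma*sqrt(dt)) = 1.049510; d = 1/u = 0.952825
p = (exp((r-q)*dt) - d) / (u - d) = 0.501428
Discount per step: exp(-r*dt) = 0.998696
Stock lattice S(k, i) with i counting down-moves:
  k=0: S(0,0) = 93.8400
  k=1: S(1,0) = 98.4860; S(1,1) = 89.4131
  k=2: S(2,0) = 103.3621; S(2,1) = 93.8400; S(2,2) = 85.1951
  k=3: S(3,0) = 108.4796; S(3,1) = 98.4860; S(3,2) = 89.4131; S(3,3) = 81.1760
Terminal payoffs V(N, i) = max(K - S_T, 0):
  V(3,0) = 0.000000; V(3,1) = 0.000000; V(3,2) = 4.236870; V(3,3) = 12.473954
Backward induction: V(k, i) = exp(-r*dt) * [p * V(k+1, i) + (1-p) * V(k+1, i+1)].
  V(2,0) = exp(-r*dt) * [p*0.000000 + (1-p)*0.000000] = 0.000000
  V(2,1) = exp(-r*dt) * [p*0.000000 + (1-p)*4.236870] = 2.109630
  V(2,2) = exp(-r*dt) * [p*4.236870 + (1-p)*12.473954] = 8.332767
  V(1,0) = exp(-r*dt) * [p*0.000000 + (1-p)*2.109630] = 1.050430
  V(1,1) = exp(-r*dt) * [p*2.109630 + (1-p)*8.332767] = 5.205514
  V(0,0) = exp(-r*dt) * [p*1.050430 + (1-p)*5.205514] = 3.117967

Answer: Price = V(0,0) = 3.1180


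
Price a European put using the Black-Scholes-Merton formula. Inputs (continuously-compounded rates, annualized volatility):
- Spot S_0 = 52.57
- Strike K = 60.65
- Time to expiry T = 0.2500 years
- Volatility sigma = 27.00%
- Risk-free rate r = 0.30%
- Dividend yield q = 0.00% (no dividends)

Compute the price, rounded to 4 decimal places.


d1 = (ln(S/K) + (r - q + 0.5*sigma^2) * T) / (sigma * sqrt(T)) = -0.98601126
d2 = d1 - sigma * sqrt(T) = -1.12101126
exp(-rT) = 0.99925028; exp(-qT) = 1.00000000
P = K * exp(-rT) * N(-d2) - S_0 * exp(-qT) * N(-d1)
N(-d1) = 0.83793621; N(-d2) = 0.86885847
P = 60.6500 * 0.99925028 * 0.86885847 - 52.5700 * 1.00000000 * 0.83793621 = 8.6065

Answer: Price = 8.6065


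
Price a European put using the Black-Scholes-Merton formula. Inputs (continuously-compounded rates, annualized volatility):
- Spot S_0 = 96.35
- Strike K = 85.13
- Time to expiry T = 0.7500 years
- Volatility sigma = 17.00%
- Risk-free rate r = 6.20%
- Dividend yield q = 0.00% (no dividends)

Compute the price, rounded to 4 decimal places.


d1 = (ln(S/K) + (r - q + 0.5*sigma^2) * T) / (sigma * sqrt(T)) = 1.23040403
d2 = d1 - sigma * sqrt(T) = 1.08317971
exp(-rT) = 0.95456456; exp(-qT) = 1.00000000
P = K * exp(-rT) * N(-d2) - S_0 * exp(-qT) * N(-d1)
N(-d1) = 0.10927292; N(-d2) = 0.13936433
P = 85.1300 * 0.95456456 * 0.13936433 - 96.3500 * 1.00000000 * 0.10927292 = 0.7966

Answer: Price = 0.7966


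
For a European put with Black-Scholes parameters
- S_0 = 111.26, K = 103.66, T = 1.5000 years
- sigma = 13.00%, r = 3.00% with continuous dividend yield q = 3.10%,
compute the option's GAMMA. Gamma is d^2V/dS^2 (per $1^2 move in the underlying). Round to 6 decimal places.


Answer: Gamma = 0.018832

Derivation:
d1 = 0.5145717962; d2 = 0.3553549629
phi(d1) = 0.3494724316; exp(-qT) = 0.9545645606; exp(-rT) = 0.9559974818
Gamma = exp(-qT) * phi(d1) / (S * sigma * sqrt(T)) = 0.9545645606 * 0.3494724316 / (111.2600 * 0.1300 * 1.2247448714) = 0.018832


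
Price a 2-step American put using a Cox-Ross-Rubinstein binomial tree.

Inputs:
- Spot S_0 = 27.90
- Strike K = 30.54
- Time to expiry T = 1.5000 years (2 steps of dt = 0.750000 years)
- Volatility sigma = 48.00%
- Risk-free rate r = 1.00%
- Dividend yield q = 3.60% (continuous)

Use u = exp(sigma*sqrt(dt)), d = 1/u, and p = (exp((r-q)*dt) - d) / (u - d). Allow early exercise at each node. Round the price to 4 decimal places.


dt = T/N = 0.750000
u = exp(sigma*sqrt(dt)) = 1.515419; d = 1/u = 0.659883
p = (exp((r-q)*dt) - d) / (u - d) = 0.374976
Discount per step: exp(-r*dt) = 0.992528
Stock lattice S(k, i) with i counting down-moves:
  k=0: S(0,0) = 27.9000
  k=1: S(1,0) = 42.2802; S(1,1) = 18.4107
  k=2: S(2,0) = 64.0722; S(2,1) = 27.9000; S(2,2) = 12.1489
Terminal payoffs V(N, i) = max(K - S_T, 0):
  V(2,0) = 0.000000; V(2,1) = 2.640000; V(2,2) = 18.391055
Backward induction: V(k, i) = exp(-r*dt) * [p * V(k+1, i) + (1-p) * V(k+1, i+1)]; then take max(V_cont, immediate exercise) for American.
  V(1,0) = exp(-r*dt) * [p*0.000000 + (1-p)*2.640000] = 1.637734; exercise = 0.000000; V(1,0) = max -> 1.637734
  V(1,1) = exp(-r*dt) * [p*2.640000 + (1-p)*18.391055] = 12.391501; exercise = 12.129254; V(1,1) = max -> 12.391501
  V(0,0) = exp(-r*dt) * [p*1.637734 + (1-p)*12.391501] = 8.296637; exercise = 2.640000; V(0,0) = max -> 8.296637

Answer: Price = V(0,0) = 8.2966


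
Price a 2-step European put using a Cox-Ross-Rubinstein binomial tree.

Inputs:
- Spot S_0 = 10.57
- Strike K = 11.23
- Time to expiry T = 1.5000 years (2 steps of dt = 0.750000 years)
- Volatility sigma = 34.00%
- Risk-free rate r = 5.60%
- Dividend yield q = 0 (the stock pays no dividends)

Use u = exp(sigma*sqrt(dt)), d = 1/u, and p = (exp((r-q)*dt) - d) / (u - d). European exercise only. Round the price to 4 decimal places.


dt = T/N = 0.750000
u = exp(sigma*sqrt(dt)) = 1.342386; d = 1/u = 0.744942
p = (exp((r-q)*dt) - d) / (u - d) = 0.498712
Discount per step: exp(-r*dt) = 0.958870
Stock lattice S(k, i) with i counting down-moves:
  k=0: S(0,0) = 10.5700
  k=1: S(1,0) = 14.1890; S(1,1) = 7.8740
  k=2: S(2,0) = 19.0471; S(2,1) = 10.5700; S(2,2) = 5.8657
Terminal payoffs V(N, i) = max(K - S_T, 0):
  V(2,0) = 0.000000; V(2,1) = 0.660000; V(2,2) = 5.364296
Backward induction: V(k, i) = exp(-r*dt) * [p * V(k+1, i) + (1-p) * V(k+1, i+1)].
  V(1,0) = exp(-r*dt) * [p*0.000000 + (1-p)*0.660000] = 0.317242
  V(1,1) = exp(-r*dt) * [p*0.660000 + (1-p)*5.364296] = 2.894069
  V(0,0) = exp(-r*dt) * [p*0.317242 + (1-p)*2.894069] = 1.542797

Answer: Price = V(0,0) = 1.5428


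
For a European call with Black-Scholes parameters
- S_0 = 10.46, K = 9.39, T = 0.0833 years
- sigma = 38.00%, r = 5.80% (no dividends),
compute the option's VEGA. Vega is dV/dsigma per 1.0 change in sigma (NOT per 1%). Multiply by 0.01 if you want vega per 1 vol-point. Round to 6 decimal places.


Answer: Vega = 0.670124

Derivation:
d1 = 1.0828287952; d2 = 0.9731541855
phi(d1) = 0.2219734202; exp(-qT) = 1.0000000000; exp(-rT) = 0.9951802524
Vega = S * exp(-qT) * phi(d1) * sqrt(T) = 10.4600 * 1.0000000000 * 0.2219734202 * 0.2886173938 = 0.670124


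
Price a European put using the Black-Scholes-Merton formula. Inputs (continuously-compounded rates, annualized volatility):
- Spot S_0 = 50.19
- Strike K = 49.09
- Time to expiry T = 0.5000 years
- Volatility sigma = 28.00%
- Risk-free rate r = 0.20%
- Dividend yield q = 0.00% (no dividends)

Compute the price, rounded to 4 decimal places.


Answer: Price = 3.3647

Derivation:
d1 = (ln(S/K) + (r - q + 0.5*sigma^2) * T) / (sigma * sqrt(T)) = 0.21597292
d2 = d1 - sigma * sqrt(T) = 0.01798302
exp(-rT) = 0.99900050; exp(-qT) = 1.00000000
P = K * exp(-rT) * N(-d2) - S_0 * exp(-qT) * N(-d1)
N(-d1) = 0.41450443; N(-d2) = 0.49282620
P = 49.0900 * 0.99900050 * 0.49282620 - 50.1900 * 1.00000000 * 0.41450443 = 3.3647


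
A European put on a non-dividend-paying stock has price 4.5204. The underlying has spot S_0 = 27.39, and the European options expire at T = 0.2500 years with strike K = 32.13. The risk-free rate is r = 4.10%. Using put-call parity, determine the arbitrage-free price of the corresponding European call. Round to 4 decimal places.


Put-call parity: C - P = S_0 * exp(-qT) - K * exp(-rT).
S_0 * exp(-qT) = 27.3900 * 1.00000000 = 27.39000000
K * exp(-rT) = 32.1300 * 0.98980235 = 31.80234958
C = P + S*exp(-qT) - K*exp(-rT)
C = 4.5204 + 27.39000000 - 31.80234958 = 0.1081

Answer: Call price = 0.1081


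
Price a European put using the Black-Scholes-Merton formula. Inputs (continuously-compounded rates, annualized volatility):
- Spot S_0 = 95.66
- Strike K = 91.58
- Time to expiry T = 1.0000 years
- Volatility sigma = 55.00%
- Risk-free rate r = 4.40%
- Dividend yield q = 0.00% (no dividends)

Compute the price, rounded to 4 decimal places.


d1 = (ln(S/K) + (r - q + 0.5*sigma^2) * T) / (sigma * sqrt(T)) = 0.43424969
d2 = d1 - sigma * sqrt(T) = -0.11575031
exp(-rT) = 0.95695396; exp(-qT) = 1.00000000
P = K * exp(-rT) * N(-d2) - S_0 * exp(-qT) * N(-d1)
N(-d1) = 0.33205357; N(-d2) = 0.54607478
P = 91.5800 * 0.95695396 * 0.54607478 - 95.6600 * 1.00000000 * 0.33205357 = 16.0926

Answer: Price = 16.0926


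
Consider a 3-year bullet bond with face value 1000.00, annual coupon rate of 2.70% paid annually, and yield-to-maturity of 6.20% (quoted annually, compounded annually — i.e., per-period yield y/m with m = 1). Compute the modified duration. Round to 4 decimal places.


Answer: Modified duration = 2.7472

Derivation:
Coupon per period c = face * coupon_rate / m = 27.000000
Periods per year m = 1; per-period yield y/m = 0.062000
Number of cashflows N = 3
Cashflows (t years, CF_t, discount factor 1/(1+y/m)^(m*t), PV):
  t = 1.0000: CF_t = 27.000000, DF = 0.941620, PV = 25.423729
  t = 2.0000: CF_t = 27.000000, DF = 0.886647, PV = 23.939481
  t = 3.0000: CF_t = 1027.000000, DF = 0.834885, PV = 857.426483
Price P = sum_t PV_t = 906.789693
First compute Macaulay numerator sum_t t * PV_t:
  t * PV_t at t = 1.0000: 25.423729
  t * PV_t at t = 2.0000: 47.878962
  t * PV_t at t = 3.0000: 2572.279450
Macaulay duration D = 2645.582140 / 906.789693 = 2.917526
Modified duration = D / (1 + y/m) = 2.917526 / (1 + 0.062000) = 2.747199


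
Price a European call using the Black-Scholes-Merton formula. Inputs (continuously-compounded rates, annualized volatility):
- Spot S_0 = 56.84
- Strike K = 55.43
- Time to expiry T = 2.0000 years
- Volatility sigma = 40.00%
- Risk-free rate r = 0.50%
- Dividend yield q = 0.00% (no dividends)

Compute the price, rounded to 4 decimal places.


Answer: Price = 13.4441

Derivation:
d1 = (ln(S/K) + (r - q + 0.5*sigma^2) * T) / (sigma * sqrt(T)) = 0.34492552
d2 = d1 - sigma * sqrt(T) = -0.22075990
exp(-rT) = 0.99004983; exp(-qT) = 1.00000000
C = S_0 * exp(-qT) * N(d1) - K * exp(-rT) * N(d2)
N(d1) = 0.63492482; N(d2) = 0.41263969
C = 56.8400 * 1.00000000 * 0.63492482 - 55.4300 * 0.99004983 * 0.41263969 = 13.4441


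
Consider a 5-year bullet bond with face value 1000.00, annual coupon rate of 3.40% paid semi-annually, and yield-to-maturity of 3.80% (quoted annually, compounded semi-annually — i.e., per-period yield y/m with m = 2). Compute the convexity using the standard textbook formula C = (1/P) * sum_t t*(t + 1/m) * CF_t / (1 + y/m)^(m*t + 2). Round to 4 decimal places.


Coupon per period c = face * coupon_rate / m = 17.000000
Periods per year m = 2; per-period yield y/m = 0.019000
Number of cashflows N = 10
Cashflows (t years, CF_t, discount factor 1/(1+y/m)^(m*t), PV):
  t = 0.5000: CF_t = 17.000000, DF = 0.981354, PV = 16.683023
  t = 1.0000: CF_t = 17.000000, DF = 0.963056, PV = 16.371955
  t = 1.5000: CF_t = 17.000000, DF = 0.945099, PV = 16.066688
  t = 2.0000: CF_t = 17.000000, DF = 0.927477, PV = 15.767113
  t = 2.5000: CF_t = 17.000000, DF = 0.910184, PV = 15.473124
  t = 3.0000: CF_t = 17.000000, DF = 0.893213, PV = 15.184616
  t = 3.5000: CF_t = 17.000000, DF = 0.876558, PV = 14.901488
  t = 4.0000: CF_t = 17.000000, DF = 0.860214, PV = 14.623639
  t = 4.5000: CF_t = 17.000000, DF = 0.844175, PV = 14.350970
  t = 5.0000: CF_t = 1017.000000, DF = 0.828434, PV = 842.517854
Price P = sum_t PV_t = 981.940470
Convexity numerator sum_t t*(t + 1/m) * CF_t / (1+y/m)^(m*t + 2):
  t = 0.5000: term = 8.033344
  t = 1.0000: term = 23.650670
  t = 1.5000: term = 46.419372
  t = 2.0000: term = 75.923081
  t = 2.5000: term = 111.761159
  t = 3.0000: term = 153.548207
  t = 3.5000: term = 200.913584
  t = 4.0000: term = 253.500947
  t = 4.5000: term = 310.967796
  t = 5.0000: term = 22313.281204
Convexity = (1/P) * sum = 23497.999362 / 981.940470 = 23.930167

Answer: Convexity = 23.9302


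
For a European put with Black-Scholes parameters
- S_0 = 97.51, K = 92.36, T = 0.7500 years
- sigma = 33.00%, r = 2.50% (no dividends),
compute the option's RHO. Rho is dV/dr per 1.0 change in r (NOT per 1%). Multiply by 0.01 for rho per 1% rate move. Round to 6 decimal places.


d1 = 0.3983662704; d2 = 0.1125778872
phi(d1) = 0.3685103887; exp(-qT) = 1.0000000000; exp(-rT) = 0.9814246877
N(-d2) = 0.4551826085
Rho = -K*T*exp(-rT)*N(-d2) = -92.3600 * 0.7500 * 0.9814246877 * 0.4551826085 = -30.944810

Answer: Rho = -30.944810


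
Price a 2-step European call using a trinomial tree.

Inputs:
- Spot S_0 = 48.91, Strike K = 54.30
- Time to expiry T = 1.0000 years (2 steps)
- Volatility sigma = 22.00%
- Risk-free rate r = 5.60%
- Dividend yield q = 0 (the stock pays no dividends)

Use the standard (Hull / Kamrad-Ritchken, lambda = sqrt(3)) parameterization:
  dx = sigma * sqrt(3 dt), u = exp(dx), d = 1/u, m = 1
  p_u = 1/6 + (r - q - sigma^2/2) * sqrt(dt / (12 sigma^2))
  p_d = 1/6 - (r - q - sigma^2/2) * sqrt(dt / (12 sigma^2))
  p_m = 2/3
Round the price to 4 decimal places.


dt = T/N = 0.500000; dx = sigma*sqrt(3*dt) = 0.269444
u = exp(dx) = 1.309236; d = 1/u = 0.763804
p_u = 0.196172, p_m = 0.666667, p_d = 0.137161
Discount per step: exp(-r*dt) = 0.972388
Stock lattice S(k, j) with j the centered position index:
  k=0: S(0,+0) = 48.9100
  k=1: S(1,-1) = 37.3577; S(1,+0) = 48.9100; S(1,+1) = 64.0347
  k=2: S(2,-2) = 28.5339; S(2,-1) = 37.3577; S(2,+0) = 48.9100; S(2,+1) = 64.0347; S(2,+2) = 83.8366
Terminal payoffs V(N, j) = max(S_T - K, 0):
  V(2,-2) = 0.000000; V(2,-1) = 0.000000; V(2,+0) = 0.000000; V(2,+1) = 9.734740; V(2,+2) = 29.536596
Backward induction: V(k, j) = exp(-r*dt) * [p_u * V(k+1, j+1) + p_m * V(k+1, j) + p_d * V(k+1, j-1)]
  V(1,-1) = exp(-r*dt) * [p_u*0.000000 + p_m*0.000000 + p_d*0.000000] = 0.000000
  V(1,+0) = exp(-r*dt) * [p_u*9.734740 + p_m*0.000000 + p_d*0.000000] = 1.856953
  V(1,+1) = exp(-r*dt) * [p_u*29.536596 + p_m*9.734740 + p_d*0.000000] = 11.944893
  V(0,+0) = exp(-r*dt) * [p_u*11.944893 + p_m*1.856953 + p_d*0.000000] = 3.482337

Answer: Price = V(0,0) = 3.4823


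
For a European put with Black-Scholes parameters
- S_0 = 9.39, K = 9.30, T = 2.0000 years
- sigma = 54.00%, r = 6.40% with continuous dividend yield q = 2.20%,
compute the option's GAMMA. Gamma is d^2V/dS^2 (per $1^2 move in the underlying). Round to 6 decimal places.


Answer: Gamma = 0.046878

Derivation:
d1 = 0.5044432904; d2 = -0.2592320333
phi(d1) = 0.3512805631; exp(-qT) = 0.9569539575; exp(-rT) = 0.8798533791
Gamma = exp(-qT) * phi(d1) / (S * sigma * sqrt(T)) = 0.9569539575 * 0.3512805631 / (9.3900 * 0.5400 * 1.4142135624) = 0.046878


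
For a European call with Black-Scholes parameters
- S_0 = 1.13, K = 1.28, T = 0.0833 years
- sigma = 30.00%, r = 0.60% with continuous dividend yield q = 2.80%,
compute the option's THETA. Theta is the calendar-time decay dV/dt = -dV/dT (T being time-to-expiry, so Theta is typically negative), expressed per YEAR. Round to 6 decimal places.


Answer: Theta = -0.083643

Derivation:
d1 = -1.4174075881; d2 = -1.5039928063
phi(d1) = 0.1461004809; exp(-qT) = 0.9976703179; exp(-rT) = 0.9995003249
Theta = -S*exp(-qT)*phi(d1)*sigma/(2*sqrt(T)) - r*K*exp(-rT)*N(d2) + q*S*exp(-qT)*N(d1)
N(d1) = 0.0781818977; N(d2) = 0.0662916095; sqrt(T) = 0.2886173938
Term 1 = -1.1300 * 0.9976703179 * 0.1461004809 * 0.3000 / (2 * 0.2886173938) = -0.0856023917
Term 2 = -0.0060 * 1.2800 * 0.9995003249 * 0.0662916095 = -0.0005088652
Term 3 = 0.0280 * 1.1300 * 0.9976703179 * 0.0781818977 = 0.0024679124
Theta = -0.0856023917 + (-0.0005088652) + (0.0024679124) = -0.083643


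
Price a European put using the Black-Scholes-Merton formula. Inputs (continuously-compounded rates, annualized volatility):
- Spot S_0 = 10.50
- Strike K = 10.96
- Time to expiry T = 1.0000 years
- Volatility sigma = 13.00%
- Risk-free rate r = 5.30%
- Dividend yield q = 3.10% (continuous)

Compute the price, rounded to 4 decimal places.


d1 = (ln(S/K) + (r - q + 0.5*sigma^2) * T) / (sigma * sqrt(T)) = -0.09559250
d2 = d1 - sigma * sqrt(T) = -0.22559250
exp(-rT) = 0.94838001; exp(-qT) = 0.96947557
P = K * exp(-rT) * N(-d2) - S_0 * exp(-qT) * N(-d1)
N(-d1) = 0.53807789; N(-d2) = 0.58924081
P = 10.9600 * 0.94838001 * 0.58924081 - 10.5000 * 0.96947557 * 0.53807789 = 0.6474

Answer: Price = 0.6474


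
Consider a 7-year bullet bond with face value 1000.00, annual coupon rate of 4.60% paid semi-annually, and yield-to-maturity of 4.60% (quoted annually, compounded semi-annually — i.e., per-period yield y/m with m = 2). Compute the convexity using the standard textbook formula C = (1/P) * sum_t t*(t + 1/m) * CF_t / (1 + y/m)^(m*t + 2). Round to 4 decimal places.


Answer: Convexity = 41.3176

Derivation:
Coupon per period c = face * coupon_rate / m = 23.000000
Periods per year m = 2; per-period yield y/m = 0.023000
Number of cashflows N = 14
Cashflows (t years, CF_t, discount factor 1/(1+y/m)^(m*t), PV):
  t = 0.5000: CF_t = 23.000000, DF = 0.977517, PV = 22.482893
  t = 1.0000: CF_t = 23.000000, DF = 0.955540, PV = 21.977413
  t = 1.5000: CF_t = 23.000000, DF = 0.934056, PV = 21.483297
  t = 2.0000: CF_t = 23.000000, DF = 0.913056, PV = 21.000290
  t = 2.5000: CF_t = 23.000000, DF = 0.892528, PV = 20.528143
  t = 3.0000: CF_t = 23.000000, DF = 0.872461, PV = 20.066611
  t = 3.5000: CF_t = 23.000000, DF = 0.852846, PV = 19.615456
  t = 4.0000: CF_t = 23.000000, DF = 0.833671, PV = 19.174443
  t = 4.5000: CF_t = 23.000000, DF = 0.814928, PV = 18.743346
  t = 5.0000: CF_t = 23.000000, DF = 0.796606, PV = 18.321942
  t = 5.5000: CF_t = 23.000000, DF = 0.778696, PV = 17.910012
  t = 6.0000: CF_t = 23.000000, DF = 0.761189, PV = 17.507343
  t = 6.5000: CF_t = 23.000000, DF = 0.744075, PV = 17.113727
  t = 7.0000: CF_t = 1023.000000, DF = 0.727346, PV = 744.075083
Price P = sum_t PV_t = 1000.000000
Convexity numerator sum_t t*(t + 1/m) * CF_t / (1+y/m)^(m*t + 2):
  t = 0.5000: term = 10.741649
  t = 1.0000: term = 31.500436
  t = 1.5000: term = 61.584429
  t = 2.0000: term = 100.333055
  t = 2.5000: term = 147.115917
  t = 3.0000: term = 201.331656
  t = 3.5000: term = 262.406850
  t = 4.0000: term = 329.794952
  t = 4.5000: term = 402.975259
  t = 5.0000: term = 481.451923
  t = 5.5000: term = 564.752988
  t = 6.0000: term = 652.429472
  t = 6.5000: term = 744.054465
  t = 7.0000: term = 37327.147057
Convexity = (1/P) * sum = 41317.620108 / 1000.000000 = 41.317620


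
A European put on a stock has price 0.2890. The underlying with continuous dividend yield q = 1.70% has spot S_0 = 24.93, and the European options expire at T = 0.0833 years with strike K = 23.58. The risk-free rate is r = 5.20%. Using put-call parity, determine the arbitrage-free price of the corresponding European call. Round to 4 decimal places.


Answer: Call price = 1.7056

Derivation:
Put-call parity: C - P = S_0 * exp(-qT) - K * exp(-rT).
S_0 * exp(-qT) = 24.9300 * 0.99858490 = 24.89472161
K * exp(-rT) = 23.5800 * 0.99567777 = 23.47808177
C = P + S*exp(-qT) - K*exp(-rT)
C = 0.2890 + 24.89472161 - 23.47808177 = 1.7056


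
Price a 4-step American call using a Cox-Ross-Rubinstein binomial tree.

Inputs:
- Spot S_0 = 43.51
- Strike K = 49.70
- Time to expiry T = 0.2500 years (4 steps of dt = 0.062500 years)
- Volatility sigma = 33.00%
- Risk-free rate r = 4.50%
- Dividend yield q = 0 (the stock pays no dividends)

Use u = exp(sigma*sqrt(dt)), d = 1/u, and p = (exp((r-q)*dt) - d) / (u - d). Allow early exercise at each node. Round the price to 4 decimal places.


Answer: Price = V(0,0) = 1.0435

Derivation:
dt = T/N = 0.062500
u = exp(sigma*sqrt(dt)) = 1.085999; d = 1/u = 0.920811
p = (exp((r-q)*dt) - d) / (u - d) = 0.496437
Discount per step: exp(-r*dt) = 0.997191
Stock lattice S(k, i) with i counting down-moves:
  k=0: S(0,0) = 43.5100
  k=1: S(1,0) = 47.2518; S(1,1) = 40.0645
  k=2: S(2,0) = 51.3154; S(2,1) = 43.5100; S(2,2) = 36.8919
  k=3: S(3,0) = 55.7285; S(3,1) = 47.2518; S(3,2) = 40.0645; S(3,3) = 33.9704
  k=4: S(4,0) = 60.5210; S(4,1) = 51.3154; S(4,2) = 43.5100; S(4,3) = 36.8919; S(4,4) = 31.2804
Terminal payoffs V(N, i) = max(S_T - K, 0):
  V(4,0) = 10.821023; V(4,1) = 1.615395; V(4,2) = 0.000000; V(4,3) = 0.000000; V(4,4) = 0.000000
Backward induction: V(k, i) = exp(-r*dt) * [p * V(k+1, i) + (1-p) * V(k+1, i+1)]; then take max(V_cont, immediate exercise) for American.
  V(3,0) = exp(-r*dt) * [p*10.821023 + (1-p)*1.615395] = 6.168035; exercise = 6.028450; V(3,0) = max -> 6.168035
  V(3,1) = exp(-r*dt) * [p*1.615395 + (1-p)*0.000000] = 0.799689; exercise = 0.000000; V(3,1) = max -> 0.799689
  V(3,2) = exp(-r*dt) * [p*0.000000 + (1-p)*0.000000] = 0.000000; exercise = 0.000000; V(3,2) = max -> 0.000000
  V(3,3) = exp(-r*dt) * [p*0.000000 + (1-p)*0.000000] = 0.000000; exercise = 0.000000; V(3,3) = max -> 0.000000
  V(2,0) = exp(-r*dt) * [p*6.168035 + (1-p)*0.799689] = 3.455003; exercise = 1.615395; V(2,0) = max -> 3.455003
  V(2,1) = exp(-r*dt) * [p*0.799689 + (1-p)*0.000000] = 0.395880; exercise = 0.000000; V(2,1) = max -> 0.395880
  V(2,2) = exp(-r*dt) * [p*0.000000 + (1-p)*0.000000] = 0.000000; exercise = 0.000000; V(2,2) = max -> 0.000000
  V(1,0) = exp(-r*dt) * [p*3.455003 + (1-p)*0.395880] = 1.909164; exercise = 0.000000; V(1,0) = max -> 1.909164
  V(1,1) = exp(-r*dt) * [p*0.395880 + (1-p)*0.000000] = 0.195977; exercise = 0.000000; V(1,1) = max -> 0.195977
  V(0,0) = exp(-r*dt) * [p*1.909164 + (1-p)*0.195977] = 1.043527; exercise = 0.000000; V(0,0) = max -> 1.043527
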